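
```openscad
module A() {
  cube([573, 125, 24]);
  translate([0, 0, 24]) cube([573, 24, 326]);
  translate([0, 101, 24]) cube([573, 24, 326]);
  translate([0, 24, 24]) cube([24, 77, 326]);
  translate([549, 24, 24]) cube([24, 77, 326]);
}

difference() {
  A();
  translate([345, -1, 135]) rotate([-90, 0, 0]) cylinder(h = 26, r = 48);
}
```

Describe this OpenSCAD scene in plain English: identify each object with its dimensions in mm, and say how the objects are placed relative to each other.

A is an open storage box with external size 573×125×350 mm and wall thickness 24 mm (the base is also 24 mm thick). The base covers the whole footprint; the four walls stand on the base, with the y-facing walls full-width and the x-facing walls fitting between their inner faces.

The open box has a circular hole of radius 48 mm through its front wall, centred at (x = 345, z = 135).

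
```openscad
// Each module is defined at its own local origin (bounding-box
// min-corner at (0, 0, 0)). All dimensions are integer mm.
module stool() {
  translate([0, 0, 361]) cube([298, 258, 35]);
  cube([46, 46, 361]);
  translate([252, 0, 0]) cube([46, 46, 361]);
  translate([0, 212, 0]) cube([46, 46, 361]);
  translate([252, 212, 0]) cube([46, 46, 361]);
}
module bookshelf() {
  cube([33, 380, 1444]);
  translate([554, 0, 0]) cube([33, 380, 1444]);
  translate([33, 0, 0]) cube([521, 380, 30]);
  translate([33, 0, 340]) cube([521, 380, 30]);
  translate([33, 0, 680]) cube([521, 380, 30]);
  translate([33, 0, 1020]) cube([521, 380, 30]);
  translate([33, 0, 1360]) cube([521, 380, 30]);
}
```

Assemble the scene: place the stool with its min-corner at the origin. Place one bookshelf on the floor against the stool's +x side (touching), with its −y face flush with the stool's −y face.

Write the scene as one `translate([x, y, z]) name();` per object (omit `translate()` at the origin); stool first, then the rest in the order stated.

stool();
translate([298, 0, 0]) bookshelf();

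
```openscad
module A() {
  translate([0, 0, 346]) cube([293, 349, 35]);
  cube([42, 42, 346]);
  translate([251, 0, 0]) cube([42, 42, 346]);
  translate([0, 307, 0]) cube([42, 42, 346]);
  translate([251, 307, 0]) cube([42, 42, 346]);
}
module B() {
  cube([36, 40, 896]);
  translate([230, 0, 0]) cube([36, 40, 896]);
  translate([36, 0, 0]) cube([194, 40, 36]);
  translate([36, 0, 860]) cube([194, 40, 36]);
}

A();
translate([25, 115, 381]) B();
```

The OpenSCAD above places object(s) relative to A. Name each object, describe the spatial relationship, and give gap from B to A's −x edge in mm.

The picture frame's min-x is at 25; the stool's min-x is 0; gap = 25 mm.

A is a stool. B is a picture frame. The picture frame is on top of the stool. The gap from the picture frame to the stool's −x edge is 25 mm.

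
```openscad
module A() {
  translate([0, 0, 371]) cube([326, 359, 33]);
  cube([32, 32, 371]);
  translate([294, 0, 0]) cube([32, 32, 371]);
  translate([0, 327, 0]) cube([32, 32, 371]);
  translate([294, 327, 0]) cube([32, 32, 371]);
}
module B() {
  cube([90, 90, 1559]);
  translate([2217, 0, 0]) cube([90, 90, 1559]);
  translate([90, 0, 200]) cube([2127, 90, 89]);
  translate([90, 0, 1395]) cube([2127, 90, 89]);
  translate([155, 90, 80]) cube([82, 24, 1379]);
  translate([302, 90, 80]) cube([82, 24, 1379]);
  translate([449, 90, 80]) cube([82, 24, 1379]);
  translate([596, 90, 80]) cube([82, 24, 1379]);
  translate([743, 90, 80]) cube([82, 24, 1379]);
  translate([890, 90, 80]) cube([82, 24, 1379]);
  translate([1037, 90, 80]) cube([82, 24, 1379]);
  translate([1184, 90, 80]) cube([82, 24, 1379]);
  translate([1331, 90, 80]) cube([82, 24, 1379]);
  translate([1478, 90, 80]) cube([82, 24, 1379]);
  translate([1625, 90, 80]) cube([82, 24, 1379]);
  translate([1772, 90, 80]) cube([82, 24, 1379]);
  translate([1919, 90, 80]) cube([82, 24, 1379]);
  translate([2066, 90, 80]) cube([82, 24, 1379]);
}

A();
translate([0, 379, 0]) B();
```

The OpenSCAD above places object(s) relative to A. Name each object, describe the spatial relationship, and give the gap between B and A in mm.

The fence section's nearest face is 20 mm from the stool's +y face.

A is a stool. B is a fence section. The fence section is on the floor beside the stool on its +y side. The gap between the fence section and the stool is 20 mm.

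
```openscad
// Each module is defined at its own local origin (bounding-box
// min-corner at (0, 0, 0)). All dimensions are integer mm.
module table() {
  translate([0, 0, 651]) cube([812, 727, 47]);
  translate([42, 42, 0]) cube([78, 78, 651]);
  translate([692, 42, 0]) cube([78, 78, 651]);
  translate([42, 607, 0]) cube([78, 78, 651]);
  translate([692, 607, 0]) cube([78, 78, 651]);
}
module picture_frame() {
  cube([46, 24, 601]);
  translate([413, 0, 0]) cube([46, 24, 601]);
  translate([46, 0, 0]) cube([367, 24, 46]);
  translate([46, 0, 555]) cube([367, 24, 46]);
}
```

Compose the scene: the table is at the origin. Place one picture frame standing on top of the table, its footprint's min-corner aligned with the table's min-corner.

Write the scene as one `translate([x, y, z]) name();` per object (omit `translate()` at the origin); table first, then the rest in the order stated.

table();
translate([0, 0, 698]) picture_frame();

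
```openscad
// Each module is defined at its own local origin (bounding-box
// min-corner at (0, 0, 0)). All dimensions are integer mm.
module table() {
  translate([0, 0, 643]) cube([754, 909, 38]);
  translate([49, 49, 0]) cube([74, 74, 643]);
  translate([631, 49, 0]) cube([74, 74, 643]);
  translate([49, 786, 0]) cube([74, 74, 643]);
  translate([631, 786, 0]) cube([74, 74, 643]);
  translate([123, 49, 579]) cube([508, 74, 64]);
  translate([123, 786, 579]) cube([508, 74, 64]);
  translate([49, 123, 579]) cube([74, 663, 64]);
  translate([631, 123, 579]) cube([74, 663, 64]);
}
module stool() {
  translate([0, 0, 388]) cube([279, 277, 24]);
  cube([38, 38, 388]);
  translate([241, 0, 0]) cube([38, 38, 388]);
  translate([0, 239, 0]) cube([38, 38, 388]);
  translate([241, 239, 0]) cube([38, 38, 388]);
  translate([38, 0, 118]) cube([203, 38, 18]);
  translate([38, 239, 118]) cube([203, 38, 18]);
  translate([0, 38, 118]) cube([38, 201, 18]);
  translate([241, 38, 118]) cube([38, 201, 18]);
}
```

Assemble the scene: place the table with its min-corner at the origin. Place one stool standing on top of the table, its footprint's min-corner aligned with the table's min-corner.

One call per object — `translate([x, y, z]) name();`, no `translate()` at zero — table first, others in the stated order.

table();
translate([0, 0, 681]) stool();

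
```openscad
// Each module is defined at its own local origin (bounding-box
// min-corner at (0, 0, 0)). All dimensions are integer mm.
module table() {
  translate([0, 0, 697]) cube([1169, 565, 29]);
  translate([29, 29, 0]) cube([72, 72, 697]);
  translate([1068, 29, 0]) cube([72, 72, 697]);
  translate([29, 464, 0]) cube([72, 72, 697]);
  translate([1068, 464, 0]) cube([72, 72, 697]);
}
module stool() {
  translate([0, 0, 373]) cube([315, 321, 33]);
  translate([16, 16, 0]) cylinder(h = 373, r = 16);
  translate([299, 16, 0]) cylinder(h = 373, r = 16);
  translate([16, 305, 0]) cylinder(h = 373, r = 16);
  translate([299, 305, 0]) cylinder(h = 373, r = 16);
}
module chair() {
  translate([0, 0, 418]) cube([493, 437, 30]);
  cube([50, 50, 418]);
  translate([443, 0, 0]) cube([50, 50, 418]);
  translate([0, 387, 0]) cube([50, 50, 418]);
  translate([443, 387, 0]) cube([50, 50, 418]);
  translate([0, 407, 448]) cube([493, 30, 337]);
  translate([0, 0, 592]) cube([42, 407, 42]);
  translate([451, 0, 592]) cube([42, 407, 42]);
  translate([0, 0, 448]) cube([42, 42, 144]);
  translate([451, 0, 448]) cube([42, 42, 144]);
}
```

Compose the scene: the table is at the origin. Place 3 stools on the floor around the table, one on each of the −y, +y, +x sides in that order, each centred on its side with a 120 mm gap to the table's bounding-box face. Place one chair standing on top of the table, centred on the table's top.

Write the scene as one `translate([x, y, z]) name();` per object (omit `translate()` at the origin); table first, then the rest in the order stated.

table();
translate([427, -441, 0]) stool();
translate([427, 685, 0]) stool();
translate([1289, 122, 0]) stool();
translate([338, 64, 726]) chair();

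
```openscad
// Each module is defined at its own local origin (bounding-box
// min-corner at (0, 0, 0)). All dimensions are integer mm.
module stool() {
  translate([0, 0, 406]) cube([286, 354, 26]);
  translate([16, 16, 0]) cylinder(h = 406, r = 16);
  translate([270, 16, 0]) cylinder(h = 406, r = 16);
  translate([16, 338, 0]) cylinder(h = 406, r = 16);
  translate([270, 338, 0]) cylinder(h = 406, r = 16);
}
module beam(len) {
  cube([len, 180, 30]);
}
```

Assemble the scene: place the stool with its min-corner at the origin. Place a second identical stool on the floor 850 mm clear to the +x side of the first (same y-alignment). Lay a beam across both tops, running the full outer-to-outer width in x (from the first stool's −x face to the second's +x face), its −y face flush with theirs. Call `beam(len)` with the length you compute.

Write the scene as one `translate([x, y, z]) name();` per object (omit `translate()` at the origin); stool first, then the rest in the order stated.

stool();
translate([1136, 0, 0]) stool();
translate([0, 0, 432]) beam(1422);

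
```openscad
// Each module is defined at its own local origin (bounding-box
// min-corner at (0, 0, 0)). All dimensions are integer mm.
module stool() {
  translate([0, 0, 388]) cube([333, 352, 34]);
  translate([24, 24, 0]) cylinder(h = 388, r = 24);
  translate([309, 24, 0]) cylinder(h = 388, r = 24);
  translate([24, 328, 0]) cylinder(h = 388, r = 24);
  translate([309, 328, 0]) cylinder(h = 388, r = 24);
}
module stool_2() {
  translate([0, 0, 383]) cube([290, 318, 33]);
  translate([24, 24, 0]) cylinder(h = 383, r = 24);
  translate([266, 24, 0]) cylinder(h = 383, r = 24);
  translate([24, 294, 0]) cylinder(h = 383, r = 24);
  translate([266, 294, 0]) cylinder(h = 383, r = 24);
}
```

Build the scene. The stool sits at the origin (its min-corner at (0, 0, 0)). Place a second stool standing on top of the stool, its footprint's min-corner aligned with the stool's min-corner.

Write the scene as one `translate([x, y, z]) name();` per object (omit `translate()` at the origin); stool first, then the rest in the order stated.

stool();
translate([0, 0, 422]) stool_2();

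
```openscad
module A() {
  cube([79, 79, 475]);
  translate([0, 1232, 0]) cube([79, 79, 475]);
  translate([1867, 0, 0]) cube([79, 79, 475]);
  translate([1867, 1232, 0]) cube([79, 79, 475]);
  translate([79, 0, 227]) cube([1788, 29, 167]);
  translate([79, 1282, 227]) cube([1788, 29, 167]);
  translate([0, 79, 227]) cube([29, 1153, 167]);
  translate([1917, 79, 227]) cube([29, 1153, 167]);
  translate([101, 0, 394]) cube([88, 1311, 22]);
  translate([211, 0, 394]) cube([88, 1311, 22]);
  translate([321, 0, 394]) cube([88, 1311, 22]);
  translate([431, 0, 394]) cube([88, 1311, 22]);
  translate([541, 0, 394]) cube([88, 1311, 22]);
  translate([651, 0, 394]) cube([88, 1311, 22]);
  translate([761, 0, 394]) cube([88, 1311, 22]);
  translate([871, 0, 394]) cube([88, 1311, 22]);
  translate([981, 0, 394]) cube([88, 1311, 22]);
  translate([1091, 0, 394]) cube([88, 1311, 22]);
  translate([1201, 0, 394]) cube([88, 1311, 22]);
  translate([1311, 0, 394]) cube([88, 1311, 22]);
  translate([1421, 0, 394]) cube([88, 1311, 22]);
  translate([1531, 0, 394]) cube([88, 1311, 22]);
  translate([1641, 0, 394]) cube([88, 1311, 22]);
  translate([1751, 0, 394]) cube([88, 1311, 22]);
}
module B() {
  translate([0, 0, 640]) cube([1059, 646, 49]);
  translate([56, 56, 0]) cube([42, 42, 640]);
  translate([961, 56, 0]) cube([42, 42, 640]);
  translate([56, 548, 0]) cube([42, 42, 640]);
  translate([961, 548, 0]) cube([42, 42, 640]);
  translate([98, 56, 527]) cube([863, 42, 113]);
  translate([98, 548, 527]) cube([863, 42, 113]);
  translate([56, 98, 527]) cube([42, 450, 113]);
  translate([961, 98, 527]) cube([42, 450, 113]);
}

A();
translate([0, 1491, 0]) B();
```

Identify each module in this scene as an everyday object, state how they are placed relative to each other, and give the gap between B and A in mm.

The table's nearest face is 180 mm from the bed frame's +y face.

A is a bed frame. B is a table. The table is on the floor beside the bed frame on its +y side. The gap between the table and the bed frame is 180 mm.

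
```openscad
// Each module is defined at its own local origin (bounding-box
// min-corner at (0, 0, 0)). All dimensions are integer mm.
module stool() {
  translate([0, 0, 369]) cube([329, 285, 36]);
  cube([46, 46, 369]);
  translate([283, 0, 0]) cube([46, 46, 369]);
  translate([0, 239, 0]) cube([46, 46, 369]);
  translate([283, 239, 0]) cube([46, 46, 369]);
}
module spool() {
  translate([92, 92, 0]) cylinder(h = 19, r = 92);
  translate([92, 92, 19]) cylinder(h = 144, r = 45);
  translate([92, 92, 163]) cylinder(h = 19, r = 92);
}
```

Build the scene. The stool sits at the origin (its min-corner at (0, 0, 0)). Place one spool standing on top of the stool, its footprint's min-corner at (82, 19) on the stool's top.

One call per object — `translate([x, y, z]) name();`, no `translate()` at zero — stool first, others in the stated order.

stool();
translate([82, 19, 405]) spool();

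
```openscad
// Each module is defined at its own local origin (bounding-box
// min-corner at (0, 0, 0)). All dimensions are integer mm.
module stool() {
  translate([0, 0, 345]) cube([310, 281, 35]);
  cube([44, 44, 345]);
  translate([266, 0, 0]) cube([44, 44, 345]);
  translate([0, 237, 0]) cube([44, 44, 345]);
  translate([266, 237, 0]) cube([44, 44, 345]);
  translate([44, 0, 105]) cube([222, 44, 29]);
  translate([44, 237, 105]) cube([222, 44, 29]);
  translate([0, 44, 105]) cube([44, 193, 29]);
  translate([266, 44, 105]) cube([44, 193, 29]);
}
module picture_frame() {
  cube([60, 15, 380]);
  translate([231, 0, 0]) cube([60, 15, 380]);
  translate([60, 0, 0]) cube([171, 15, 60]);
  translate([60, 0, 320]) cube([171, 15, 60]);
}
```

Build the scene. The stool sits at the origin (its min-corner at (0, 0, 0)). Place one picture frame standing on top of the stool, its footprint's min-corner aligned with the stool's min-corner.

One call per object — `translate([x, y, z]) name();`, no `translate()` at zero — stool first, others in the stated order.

stool();
translate([0, 0, 380]) picture_frame();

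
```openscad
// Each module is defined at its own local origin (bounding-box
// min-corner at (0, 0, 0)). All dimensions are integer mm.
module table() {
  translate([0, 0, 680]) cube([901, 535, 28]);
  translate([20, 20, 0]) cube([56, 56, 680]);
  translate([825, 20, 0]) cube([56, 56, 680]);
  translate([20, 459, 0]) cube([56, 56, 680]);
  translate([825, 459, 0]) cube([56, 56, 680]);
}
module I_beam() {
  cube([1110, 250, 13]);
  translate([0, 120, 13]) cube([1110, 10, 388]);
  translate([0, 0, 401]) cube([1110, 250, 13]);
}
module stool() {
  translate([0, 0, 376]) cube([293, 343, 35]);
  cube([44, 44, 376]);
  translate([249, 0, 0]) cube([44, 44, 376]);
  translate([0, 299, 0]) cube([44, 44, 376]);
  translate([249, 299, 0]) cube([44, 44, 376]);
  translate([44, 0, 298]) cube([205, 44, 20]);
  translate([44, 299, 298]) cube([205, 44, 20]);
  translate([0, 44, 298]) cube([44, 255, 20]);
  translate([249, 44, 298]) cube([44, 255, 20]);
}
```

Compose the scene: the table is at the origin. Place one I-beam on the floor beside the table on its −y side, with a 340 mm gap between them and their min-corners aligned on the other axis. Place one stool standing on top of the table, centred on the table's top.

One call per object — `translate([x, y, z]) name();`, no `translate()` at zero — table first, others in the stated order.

table();
translate([0, -590, 0]) I_beam();
translate([304, 96, 708]) stool();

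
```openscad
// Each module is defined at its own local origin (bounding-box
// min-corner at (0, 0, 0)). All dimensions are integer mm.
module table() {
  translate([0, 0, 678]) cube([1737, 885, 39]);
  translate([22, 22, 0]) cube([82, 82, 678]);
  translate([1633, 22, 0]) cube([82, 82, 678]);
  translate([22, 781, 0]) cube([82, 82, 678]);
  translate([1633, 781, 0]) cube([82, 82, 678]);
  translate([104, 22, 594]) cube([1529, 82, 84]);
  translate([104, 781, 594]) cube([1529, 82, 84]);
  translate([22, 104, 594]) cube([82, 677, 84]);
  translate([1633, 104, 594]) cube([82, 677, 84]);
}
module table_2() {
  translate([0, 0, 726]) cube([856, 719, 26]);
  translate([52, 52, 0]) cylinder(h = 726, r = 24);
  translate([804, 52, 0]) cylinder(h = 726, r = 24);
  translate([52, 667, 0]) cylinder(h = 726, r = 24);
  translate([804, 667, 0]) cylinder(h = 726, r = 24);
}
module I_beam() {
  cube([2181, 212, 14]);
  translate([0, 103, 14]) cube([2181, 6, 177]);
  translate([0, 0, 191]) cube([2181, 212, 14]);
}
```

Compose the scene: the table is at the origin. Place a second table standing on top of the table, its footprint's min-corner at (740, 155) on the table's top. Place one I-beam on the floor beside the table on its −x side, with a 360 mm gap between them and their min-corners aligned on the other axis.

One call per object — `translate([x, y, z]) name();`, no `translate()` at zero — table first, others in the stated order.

table();
translate([740, 155, 717]) table_2();
translate([-2541, 0, 0]) I_beam();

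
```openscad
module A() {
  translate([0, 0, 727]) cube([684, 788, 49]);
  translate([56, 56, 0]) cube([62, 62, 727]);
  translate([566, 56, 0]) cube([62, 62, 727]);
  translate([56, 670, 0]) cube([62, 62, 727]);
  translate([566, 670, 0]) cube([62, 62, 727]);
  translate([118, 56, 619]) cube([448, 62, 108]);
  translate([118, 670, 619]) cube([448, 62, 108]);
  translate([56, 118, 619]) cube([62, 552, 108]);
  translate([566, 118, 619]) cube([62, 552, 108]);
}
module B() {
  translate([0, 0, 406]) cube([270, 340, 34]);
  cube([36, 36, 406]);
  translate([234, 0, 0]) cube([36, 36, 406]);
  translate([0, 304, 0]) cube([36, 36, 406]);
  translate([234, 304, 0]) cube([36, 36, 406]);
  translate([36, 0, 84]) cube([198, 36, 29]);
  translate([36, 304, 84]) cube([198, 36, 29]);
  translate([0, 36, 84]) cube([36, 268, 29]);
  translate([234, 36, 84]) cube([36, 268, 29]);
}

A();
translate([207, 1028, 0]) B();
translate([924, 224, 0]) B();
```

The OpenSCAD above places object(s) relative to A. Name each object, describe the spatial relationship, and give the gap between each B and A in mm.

A is a table. B is a stool. Two stools sit around the table at the +y, +x sides. The gap between each stool and the table is 240 mm.

Each stool's nearest face is 240 mm from the table's bounding box.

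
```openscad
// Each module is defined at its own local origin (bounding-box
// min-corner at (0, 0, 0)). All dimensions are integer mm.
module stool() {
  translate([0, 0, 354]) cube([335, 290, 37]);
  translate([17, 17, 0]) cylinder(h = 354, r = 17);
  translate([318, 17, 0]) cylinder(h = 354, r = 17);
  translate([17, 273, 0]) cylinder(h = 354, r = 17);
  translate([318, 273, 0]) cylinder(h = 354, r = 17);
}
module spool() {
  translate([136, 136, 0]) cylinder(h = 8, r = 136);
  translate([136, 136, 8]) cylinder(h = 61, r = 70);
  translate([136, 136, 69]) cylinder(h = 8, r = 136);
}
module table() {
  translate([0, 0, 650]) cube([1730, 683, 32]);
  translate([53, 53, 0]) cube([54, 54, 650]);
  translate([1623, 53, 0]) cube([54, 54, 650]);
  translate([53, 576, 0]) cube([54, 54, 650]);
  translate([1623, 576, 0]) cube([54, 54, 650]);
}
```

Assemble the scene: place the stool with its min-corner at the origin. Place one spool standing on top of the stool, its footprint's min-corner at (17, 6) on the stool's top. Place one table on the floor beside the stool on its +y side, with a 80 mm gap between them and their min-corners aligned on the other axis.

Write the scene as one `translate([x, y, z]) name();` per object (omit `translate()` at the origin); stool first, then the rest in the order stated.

stool();
translate([17, 6, 391]) spool();
translate([0, 370, 0]) table();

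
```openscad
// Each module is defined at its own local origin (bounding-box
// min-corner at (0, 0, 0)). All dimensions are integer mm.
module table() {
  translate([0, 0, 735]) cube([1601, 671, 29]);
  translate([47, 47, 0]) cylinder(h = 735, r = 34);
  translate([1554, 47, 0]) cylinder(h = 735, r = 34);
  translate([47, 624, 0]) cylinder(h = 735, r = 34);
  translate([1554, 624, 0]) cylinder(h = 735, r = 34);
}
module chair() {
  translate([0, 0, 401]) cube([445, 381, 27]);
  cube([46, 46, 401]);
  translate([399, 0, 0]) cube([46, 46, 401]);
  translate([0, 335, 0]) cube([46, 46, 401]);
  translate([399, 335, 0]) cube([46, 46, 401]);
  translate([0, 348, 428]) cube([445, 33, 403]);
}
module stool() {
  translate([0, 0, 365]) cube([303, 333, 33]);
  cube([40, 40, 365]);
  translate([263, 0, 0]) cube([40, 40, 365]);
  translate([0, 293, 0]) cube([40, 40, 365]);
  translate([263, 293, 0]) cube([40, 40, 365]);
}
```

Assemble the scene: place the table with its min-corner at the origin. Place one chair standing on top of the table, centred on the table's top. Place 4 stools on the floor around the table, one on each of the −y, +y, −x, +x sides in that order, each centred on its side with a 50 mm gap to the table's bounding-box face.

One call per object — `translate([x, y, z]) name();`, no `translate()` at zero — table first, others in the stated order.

table();
translate([578, 145, 764]) chair();
translate([649, -383, 0]) stool();
translate([649, 721, 0]) stool();
translate([-353, 169, 0]) stool();
translate([1651, 169, 0]) stool();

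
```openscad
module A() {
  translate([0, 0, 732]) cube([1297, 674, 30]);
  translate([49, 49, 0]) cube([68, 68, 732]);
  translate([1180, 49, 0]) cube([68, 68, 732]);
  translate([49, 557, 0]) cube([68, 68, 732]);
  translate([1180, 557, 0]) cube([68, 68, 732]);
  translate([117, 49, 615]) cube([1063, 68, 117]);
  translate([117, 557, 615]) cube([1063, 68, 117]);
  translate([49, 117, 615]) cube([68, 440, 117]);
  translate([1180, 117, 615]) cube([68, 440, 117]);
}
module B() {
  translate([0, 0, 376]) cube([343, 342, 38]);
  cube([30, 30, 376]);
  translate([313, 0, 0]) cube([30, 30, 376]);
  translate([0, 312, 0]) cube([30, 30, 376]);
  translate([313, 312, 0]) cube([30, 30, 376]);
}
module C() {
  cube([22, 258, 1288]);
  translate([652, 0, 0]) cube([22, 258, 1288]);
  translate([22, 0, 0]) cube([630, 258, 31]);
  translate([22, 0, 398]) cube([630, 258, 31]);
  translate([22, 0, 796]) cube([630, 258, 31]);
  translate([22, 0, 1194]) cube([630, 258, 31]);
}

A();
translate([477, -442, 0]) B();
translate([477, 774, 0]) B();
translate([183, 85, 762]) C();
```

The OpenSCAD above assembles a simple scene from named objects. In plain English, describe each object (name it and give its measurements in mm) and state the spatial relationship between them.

A is a rectangular dining table. The top is 1297×674×30 mm with its upper surface at z = 762 mm. It stands on four 68×68 mm square legs, each inset 49 mm from the nearest pair of top edges, running from the floor to the underside of the top. Four apron rails, 68 mm thick and 117 mm tall, run between adjacent legs with their top edges flush with the underside of the top and their outer faces flush with the legs' outer faces.

B is a four-legged stool. The seat is a 343×342×38 mm slab whose top surface is at z = 414 mm; four square legs, each 30×30 mm in cross-section, run from the floor (z = 0) to the underside of the seat, each flush with a corner of the seat.

C is an open bookshelf. Two side panels, each 22 mm thick, 258 mm deep and 1288 mm tall, stand 674 mm apart (outside-to-outside). Between them sit 4 shelves, each 31 mm thick and 258 mm deep, spanning the full gap between the sides. The bottom shelf rests on the floor (its underside at z = 0) and the clear gap between one shelf's top and the next shelf's underside is 367 mm.

Two stools sit around the table at the −y, +y sides. The bookshelf is on top of the table.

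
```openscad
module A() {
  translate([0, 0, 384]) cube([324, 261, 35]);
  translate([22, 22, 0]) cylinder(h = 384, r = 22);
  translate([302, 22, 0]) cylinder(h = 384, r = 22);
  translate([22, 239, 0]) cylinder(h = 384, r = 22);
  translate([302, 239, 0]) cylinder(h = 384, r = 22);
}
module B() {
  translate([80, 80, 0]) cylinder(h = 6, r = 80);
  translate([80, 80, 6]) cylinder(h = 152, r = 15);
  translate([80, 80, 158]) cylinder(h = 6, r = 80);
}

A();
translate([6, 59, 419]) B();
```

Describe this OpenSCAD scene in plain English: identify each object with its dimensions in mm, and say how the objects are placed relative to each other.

A is a simple wooden stool: a rectangular seat 324 mm (x) by 261 mm (y), 35 mm thick, top face at z = 419 mm, on four round legs, each 44 mm in diameter. The legs rest on z = 0, each leg's axis is inset half a diameter from the nearest pair of seat edges (so the leg's bounding box is flush with the corner).

B is a spool: two coaxial disc flanges of radius 80 mm and thickness 6 mm, joined by a core cylinder of radius 15 mm and height 152 mm. The lower flange rests on z = 0 and the three cylinders share a vertical axis.

The spool is on top of the stool.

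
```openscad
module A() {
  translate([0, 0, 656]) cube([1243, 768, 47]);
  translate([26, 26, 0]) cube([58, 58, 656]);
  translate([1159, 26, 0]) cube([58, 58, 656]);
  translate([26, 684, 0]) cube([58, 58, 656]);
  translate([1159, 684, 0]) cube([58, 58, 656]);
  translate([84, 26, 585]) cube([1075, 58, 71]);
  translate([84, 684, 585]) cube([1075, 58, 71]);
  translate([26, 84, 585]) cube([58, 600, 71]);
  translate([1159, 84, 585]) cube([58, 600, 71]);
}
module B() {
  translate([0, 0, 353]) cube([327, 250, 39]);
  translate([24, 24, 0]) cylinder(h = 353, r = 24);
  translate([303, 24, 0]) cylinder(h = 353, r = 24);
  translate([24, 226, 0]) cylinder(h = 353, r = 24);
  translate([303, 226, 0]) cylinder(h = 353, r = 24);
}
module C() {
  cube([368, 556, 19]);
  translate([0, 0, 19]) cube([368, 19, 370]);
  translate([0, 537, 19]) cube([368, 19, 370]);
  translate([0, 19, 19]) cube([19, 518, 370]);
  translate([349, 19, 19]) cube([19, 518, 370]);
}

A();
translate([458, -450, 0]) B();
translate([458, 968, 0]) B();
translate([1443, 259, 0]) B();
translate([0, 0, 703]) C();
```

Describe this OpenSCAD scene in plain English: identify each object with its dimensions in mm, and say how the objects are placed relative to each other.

A is a table: top 1243 mm (x) × 768 mm (y), 47 mm thick, upper face at z = 703 mm, on four 58×58 mm square legs, each inset 26 mm from the nearest pair of top edges, running from z = 0 to the bottom of the top. Four apron rails, 58 mm thick and 71 mm tall, run between adjacent legs with their top edges flush with the underside of the top and their outer faces flush with the legs' outer faces.

B is a four-legged stool. The seat is 327×250 mm, 39 mm thick, top at z = 392 mm. It stands on four round legs, each 48 mm in diameter, from z = 0 to the seat underside, each leg's axis is inset half a diameter from the nearest pair of seat edges (so the leg's bounding box is flush with the corner).

C is an open-topped rectangular box: outside dimensions 368×556×389 mm, with a uniform wall and base thickness of 19 mm. The base is a full 368×556 slab on the floor; four walls sit on top of the base. The front and back walls (the −y and +y sides) span the full width; the two side walls fit between them.

Three stools sit around the table at the −y, +y, +x sides. The open box is on top of the table.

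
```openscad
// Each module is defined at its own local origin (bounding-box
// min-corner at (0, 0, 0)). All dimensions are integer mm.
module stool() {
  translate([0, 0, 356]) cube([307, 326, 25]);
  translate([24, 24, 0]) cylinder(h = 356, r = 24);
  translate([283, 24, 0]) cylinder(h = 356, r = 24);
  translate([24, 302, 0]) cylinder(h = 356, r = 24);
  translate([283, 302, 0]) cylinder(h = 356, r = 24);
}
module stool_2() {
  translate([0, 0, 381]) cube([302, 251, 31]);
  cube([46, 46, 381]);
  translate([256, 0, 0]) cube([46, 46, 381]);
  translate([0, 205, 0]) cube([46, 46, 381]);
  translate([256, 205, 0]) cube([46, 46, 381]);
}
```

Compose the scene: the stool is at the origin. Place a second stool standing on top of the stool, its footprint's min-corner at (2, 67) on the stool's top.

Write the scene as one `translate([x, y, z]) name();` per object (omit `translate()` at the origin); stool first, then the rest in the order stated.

stool();
translate([2, 67, 381]) stool_2();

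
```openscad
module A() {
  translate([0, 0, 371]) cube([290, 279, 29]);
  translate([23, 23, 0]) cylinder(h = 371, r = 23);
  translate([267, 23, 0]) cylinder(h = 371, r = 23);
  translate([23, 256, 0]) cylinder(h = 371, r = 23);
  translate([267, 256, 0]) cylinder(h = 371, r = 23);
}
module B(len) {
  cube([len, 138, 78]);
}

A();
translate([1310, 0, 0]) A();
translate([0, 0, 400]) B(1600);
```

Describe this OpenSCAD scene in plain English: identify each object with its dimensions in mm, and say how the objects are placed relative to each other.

A is a four-legged stool. The seat is a 290×279×29 mm slab whose top surface is at z = 400 mm; four round legs, each 46 mm in diameter, run from the floor (z = 0) to the underside of the seat, each leg's axis is inset half a diameter from the nearest pair of seat edges (so the leg's bounding box is flush with the corner).

B is a rectangular beam 1600 mm long (x), 138 mm deep (y), 78 mm thick (z).

The beam spans the tops of two stools placed 1020 mm apart, resting at z = 400 mm.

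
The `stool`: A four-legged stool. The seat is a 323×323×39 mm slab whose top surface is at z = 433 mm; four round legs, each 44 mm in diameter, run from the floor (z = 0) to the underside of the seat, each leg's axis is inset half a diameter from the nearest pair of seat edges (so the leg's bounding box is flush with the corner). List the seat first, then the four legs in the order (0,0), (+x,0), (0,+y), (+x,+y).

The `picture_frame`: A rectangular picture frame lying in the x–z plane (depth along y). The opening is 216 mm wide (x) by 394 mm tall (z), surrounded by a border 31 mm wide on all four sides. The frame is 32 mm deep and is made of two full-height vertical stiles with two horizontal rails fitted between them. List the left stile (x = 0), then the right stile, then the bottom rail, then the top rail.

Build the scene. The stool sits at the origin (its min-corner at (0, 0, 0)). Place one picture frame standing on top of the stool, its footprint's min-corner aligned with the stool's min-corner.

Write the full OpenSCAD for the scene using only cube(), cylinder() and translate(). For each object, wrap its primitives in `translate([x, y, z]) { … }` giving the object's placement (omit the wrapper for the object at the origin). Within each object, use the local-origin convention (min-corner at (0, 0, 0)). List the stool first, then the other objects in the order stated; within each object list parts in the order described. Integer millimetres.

translate([0, 0, 394]) cube([323, 323, 39]);
translate([22, 22, 0]) cylinder(h = 394, r = 22);
translate([301, 22, 0]) cylinder(h = 394, r = 22);
translate([22, 301, 0]) cylinder(h = 394, r = 22);
translate([301, 301, 0]) cylinder(h = 394, r = 22);
translate([0, 0, 433]) {
  cube([31, 32, 456]);
  translate([247, 0, 0]) cube([31, 32, 456]);
  translate([31, 0, 0]) cube([216, 32, 31]);
  translate([31, 0, 425]) cube([216, 32, 31]);
}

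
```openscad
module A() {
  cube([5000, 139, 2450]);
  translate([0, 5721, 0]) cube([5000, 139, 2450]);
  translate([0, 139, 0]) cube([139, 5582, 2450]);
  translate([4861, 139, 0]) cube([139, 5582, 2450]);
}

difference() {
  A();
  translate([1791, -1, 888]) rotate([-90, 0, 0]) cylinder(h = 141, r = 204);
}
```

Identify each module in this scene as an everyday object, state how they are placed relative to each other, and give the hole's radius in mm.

The subtracted cylinder has r = 204 mm.

A is a house frame. The house frame has a circular hole through its front wall. The hole's radius is 204 mm.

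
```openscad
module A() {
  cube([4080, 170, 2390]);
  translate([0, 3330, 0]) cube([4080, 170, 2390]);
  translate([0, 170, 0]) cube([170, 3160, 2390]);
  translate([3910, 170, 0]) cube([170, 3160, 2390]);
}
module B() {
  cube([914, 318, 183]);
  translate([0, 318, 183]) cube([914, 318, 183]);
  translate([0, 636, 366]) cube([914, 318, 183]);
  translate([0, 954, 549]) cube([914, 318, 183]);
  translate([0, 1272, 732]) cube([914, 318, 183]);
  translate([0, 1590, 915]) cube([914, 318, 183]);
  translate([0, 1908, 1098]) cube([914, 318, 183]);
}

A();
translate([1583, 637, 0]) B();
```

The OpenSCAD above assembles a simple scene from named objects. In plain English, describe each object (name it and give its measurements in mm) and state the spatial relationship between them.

A is the wall frame of a small rectangular building: four walls, each 2390 mm tall and 170 mm thick, enclosing a footprint 4080 mm (x) by 3500 mm (y) outside-to-outside, with no floor or roof. The front and back walls (the −y and +y sides) span the full width; the two side walls fit between them.

B is a run of 7 identical solid stair steps. Each tread is 914×318 mm and each step block is 183 mm high. Step 1 rests on the floor; step k is offset from step 1 by (k−1)×318 mm in y and (k−1)×183 mm in z.

The staircase sits inside the house frame, centred.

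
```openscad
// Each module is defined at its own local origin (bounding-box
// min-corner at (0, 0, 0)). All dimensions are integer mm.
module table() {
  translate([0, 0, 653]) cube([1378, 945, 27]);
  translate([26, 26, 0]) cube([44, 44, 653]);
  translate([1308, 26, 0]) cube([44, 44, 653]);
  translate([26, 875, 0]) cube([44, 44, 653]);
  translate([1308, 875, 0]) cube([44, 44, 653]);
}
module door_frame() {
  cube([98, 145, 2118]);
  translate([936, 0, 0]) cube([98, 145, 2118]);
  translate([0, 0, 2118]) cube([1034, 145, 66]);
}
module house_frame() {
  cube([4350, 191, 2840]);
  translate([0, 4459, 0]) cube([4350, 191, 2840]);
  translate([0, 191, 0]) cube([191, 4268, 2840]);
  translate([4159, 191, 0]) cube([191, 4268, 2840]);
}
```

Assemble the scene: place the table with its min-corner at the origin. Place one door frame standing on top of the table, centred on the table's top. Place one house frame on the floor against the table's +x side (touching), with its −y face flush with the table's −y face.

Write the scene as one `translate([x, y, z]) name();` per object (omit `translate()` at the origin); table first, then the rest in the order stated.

table();
translate([172, 400, 680]) door_frame();
translate([1378, 0, 0]) house_frame();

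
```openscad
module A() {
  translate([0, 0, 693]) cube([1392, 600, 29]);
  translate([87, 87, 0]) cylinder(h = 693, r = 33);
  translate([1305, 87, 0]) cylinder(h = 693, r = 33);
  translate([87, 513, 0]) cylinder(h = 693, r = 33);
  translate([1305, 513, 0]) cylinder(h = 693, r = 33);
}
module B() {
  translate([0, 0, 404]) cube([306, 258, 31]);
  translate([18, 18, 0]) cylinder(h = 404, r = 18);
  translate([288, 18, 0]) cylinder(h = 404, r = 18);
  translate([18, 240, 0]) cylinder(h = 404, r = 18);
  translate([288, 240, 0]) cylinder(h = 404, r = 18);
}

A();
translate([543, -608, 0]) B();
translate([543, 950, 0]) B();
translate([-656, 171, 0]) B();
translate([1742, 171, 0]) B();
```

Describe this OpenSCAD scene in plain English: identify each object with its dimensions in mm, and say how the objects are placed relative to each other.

A is a rectangular dining table. The top is 1392×600×29 mm with its upper surface at z = 722 mm. It stands on four round legs of 66 mm diameter, each leg's bounding box inset 54 mm from the nearest pair of top edges, running from the floor to the underside of the top.

B is a four-legged stool. The seat is a 306×258×31 mm slab whose top surface is at z = 435 mm; four round legs, each 36 mm in diameter, run from the floor (z = 0) to the underside of the seat, each leg's axis is inset half a diameter from the nearest pair of seat edges (so the leg's bounding box is flush with the corner).

Four stools sit around the table at the −y, +y, −x, +x sides.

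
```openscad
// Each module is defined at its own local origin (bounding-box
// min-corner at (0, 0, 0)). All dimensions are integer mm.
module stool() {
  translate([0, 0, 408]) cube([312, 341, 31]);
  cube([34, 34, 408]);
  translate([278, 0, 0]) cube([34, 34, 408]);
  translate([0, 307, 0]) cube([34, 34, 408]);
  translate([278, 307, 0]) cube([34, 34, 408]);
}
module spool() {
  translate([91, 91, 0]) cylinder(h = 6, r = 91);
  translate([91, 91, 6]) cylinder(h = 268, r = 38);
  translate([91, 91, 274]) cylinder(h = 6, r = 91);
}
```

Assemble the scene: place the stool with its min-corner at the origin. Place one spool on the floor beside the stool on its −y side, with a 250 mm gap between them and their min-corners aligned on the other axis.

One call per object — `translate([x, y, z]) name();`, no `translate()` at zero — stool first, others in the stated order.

stool();
translate([0, -432, 0]) spool();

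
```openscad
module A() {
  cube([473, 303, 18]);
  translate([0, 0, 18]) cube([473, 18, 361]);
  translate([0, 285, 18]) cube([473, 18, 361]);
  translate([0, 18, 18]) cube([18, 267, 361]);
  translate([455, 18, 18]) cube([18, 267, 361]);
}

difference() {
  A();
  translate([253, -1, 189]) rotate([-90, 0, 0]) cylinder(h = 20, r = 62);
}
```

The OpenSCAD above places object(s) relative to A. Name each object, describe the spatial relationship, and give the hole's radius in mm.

The subtracted cylinder has r = 62 mm.

A is an open box. The open box has a circular hole through its front wall. The hole's radius is 62 mm.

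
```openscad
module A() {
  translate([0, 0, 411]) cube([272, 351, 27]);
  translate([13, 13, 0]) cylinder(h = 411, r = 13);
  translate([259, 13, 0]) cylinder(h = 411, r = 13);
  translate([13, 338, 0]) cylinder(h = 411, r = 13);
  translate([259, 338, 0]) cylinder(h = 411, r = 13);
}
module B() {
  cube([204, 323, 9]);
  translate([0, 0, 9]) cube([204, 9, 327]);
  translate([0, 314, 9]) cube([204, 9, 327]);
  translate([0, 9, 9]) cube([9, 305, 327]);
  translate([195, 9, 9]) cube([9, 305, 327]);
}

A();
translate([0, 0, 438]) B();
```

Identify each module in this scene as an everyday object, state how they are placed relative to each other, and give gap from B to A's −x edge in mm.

A is a stool. B is an open box. The open box is on top of the stool. The gap from the open box to the stool's −x edge is 0 mm.

The open box's min-x is at 0; the stool's min-x is 0; gap = 0 mm.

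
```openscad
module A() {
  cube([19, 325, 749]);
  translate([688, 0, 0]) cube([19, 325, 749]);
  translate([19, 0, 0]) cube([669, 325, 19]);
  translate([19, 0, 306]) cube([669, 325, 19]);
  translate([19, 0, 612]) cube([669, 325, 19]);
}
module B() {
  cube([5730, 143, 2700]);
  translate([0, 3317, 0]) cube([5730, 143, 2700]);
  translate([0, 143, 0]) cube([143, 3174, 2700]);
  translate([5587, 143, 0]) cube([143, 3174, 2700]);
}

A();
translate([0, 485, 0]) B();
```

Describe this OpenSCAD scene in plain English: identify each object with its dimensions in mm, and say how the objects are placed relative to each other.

A is a bookshelf 707 mm wide overall, 325 mm deep and 749 mm tall. The two sides are 19 mm thick vertical panels. 3 horizontal shelves of 19 mm thickness span between the inner faces of the sides; the lowest shelf sits on the floor and shelves are stacked with a clear vertical gap of 287 mm between each pair.

B is a box-shaped house frame (walls only): outside footprint 5730×3460 mm, wall height 2700 mm, wall thickness 143 mm. The two y-facing walls run the full x-width; the two x-facing walls fit between the inner faces of the y-facing walls.

The house frame is on the floor beside the bookshelf on its +y side.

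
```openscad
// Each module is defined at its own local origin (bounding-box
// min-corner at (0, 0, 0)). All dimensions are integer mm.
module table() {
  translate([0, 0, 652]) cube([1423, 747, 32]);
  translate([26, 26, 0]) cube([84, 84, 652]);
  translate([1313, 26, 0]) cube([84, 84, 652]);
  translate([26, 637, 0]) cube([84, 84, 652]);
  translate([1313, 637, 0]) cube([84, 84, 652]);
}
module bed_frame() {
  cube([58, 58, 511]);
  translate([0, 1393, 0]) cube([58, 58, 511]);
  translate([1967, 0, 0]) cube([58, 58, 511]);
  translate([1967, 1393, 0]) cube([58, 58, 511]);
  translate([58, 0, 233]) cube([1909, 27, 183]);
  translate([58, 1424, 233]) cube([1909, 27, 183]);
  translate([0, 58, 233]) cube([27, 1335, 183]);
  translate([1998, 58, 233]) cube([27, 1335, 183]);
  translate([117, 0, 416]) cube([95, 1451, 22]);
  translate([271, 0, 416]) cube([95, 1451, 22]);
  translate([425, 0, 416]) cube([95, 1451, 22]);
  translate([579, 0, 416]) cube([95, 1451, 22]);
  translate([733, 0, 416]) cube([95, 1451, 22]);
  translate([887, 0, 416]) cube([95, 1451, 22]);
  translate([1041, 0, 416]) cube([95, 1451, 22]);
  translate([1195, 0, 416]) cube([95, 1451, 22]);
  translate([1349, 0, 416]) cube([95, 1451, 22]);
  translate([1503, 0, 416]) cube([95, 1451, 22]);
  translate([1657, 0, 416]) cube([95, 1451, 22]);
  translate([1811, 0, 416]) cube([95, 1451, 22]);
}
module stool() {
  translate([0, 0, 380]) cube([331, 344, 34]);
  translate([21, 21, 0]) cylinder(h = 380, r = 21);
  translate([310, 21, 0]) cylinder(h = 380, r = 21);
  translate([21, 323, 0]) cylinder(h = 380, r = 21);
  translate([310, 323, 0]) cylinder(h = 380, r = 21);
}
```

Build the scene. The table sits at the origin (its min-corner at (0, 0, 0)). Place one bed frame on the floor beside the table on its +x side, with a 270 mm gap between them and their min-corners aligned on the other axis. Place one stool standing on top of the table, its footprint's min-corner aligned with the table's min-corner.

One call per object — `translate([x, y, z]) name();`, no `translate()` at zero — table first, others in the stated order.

table();
translate([1693, 0, 0]) bed_frame();
translate([0, 0, 684]) stool();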